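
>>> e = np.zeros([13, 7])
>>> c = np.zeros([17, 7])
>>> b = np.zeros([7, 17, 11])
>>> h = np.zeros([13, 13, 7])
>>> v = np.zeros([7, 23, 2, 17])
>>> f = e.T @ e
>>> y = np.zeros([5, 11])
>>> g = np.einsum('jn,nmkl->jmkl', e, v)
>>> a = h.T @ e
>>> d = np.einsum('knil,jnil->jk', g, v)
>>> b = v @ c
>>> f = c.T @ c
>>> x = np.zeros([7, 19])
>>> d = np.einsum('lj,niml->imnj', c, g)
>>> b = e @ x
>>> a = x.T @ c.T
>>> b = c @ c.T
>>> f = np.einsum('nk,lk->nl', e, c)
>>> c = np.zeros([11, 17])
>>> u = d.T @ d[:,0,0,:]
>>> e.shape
(13, 7)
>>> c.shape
(11, 17)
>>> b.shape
(17, 17)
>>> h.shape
(13, 13, 7)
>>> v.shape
(7, 23, 2, 17)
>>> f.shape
(13, 17)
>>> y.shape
(5, 11)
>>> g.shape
(13, 23, 2, 17)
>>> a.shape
(19, 17)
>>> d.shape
(23, 2, 13, 7)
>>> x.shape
(7, 19)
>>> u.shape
(7, 13, 2, 7)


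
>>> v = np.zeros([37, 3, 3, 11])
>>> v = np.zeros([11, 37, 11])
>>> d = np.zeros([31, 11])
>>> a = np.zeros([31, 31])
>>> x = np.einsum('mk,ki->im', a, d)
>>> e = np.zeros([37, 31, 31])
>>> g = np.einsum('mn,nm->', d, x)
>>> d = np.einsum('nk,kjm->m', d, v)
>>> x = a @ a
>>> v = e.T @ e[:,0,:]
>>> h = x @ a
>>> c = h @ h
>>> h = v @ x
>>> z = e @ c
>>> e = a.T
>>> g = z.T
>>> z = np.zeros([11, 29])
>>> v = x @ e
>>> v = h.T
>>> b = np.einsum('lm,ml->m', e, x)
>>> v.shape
(31, 31, 31)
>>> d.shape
(11,)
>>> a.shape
(31, 31)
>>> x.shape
(31, 31)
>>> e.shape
(31, 31)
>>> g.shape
(31, 31, 37)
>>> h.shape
(31, 31, 31)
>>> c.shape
(31, 31)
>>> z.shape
(11, 29)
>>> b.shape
(31,)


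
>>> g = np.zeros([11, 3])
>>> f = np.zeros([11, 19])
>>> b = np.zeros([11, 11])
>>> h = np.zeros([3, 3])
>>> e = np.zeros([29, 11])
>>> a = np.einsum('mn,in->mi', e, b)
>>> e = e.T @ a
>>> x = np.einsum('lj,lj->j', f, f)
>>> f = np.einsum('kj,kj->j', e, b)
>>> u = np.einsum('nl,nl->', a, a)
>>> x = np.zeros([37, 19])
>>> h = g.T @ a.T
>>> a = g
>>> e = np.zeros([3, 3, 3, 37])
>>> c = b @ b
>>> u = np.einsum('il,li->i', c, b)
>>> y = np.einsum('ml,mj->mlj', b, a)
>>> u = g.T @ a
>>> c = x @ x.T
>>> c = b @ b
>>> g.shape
(11, 3)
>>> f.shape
(11,)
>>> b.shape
(11, 11)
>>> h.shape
(3, 29)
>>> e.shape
(3, 3, 3, 37)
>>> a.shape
(11, 3)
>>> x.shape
(37, 19)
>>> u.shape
(3, 3)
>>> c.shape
(11, 11)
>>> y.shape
(11, 11, 3)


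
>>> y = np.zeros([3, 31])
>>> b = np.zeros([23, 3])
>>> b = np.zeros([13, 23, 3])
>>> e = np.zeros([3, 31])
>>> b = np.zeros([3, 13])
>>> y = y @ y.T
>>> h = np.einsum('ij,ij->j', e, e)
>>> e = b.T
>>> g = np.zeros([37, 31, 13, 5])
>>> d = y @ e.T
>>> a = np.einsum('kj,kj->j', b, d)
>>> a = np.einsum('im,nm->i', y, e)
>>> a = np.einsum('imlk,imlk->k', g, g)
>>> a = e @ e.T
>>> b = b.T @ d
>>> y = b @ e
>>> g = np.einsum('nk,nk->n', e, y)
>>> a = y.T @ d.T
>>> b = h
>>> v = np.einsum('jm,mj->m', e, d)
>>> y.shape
(13, 3)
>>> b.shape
(31,)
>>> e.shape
(13, 3)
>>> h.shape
(31,)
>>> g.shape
(13,)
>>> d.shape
(3, 13)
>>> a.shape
(3, 3)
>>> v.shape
(3,)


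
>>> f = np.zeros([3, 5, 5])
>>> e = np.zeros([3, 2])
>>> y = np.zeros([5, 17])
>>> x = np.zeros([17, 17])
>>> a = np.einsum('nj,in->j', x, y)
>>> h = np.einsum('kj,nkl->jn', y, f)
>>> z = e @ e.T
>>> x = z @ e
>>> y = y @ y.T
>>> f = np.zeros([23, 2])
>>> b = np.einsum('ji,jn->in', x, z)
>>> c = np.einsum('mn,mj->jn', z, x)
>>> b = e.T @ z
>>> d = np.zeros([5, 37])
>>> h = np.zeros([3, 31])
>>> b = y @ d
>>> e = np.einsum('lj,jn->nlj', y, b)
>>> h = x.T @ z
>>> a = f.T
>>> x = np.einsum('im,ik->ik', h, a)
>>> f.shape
(23, 2)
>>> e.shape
(37, 5, 5)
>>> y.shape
(5, 5)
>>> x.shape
(2, 23)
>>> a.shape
(2, 23)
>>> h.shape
(2, 3)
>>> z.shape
(3, 3)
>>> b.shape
(5, 37)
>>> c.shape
(2, 3)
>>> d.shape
(5, 37)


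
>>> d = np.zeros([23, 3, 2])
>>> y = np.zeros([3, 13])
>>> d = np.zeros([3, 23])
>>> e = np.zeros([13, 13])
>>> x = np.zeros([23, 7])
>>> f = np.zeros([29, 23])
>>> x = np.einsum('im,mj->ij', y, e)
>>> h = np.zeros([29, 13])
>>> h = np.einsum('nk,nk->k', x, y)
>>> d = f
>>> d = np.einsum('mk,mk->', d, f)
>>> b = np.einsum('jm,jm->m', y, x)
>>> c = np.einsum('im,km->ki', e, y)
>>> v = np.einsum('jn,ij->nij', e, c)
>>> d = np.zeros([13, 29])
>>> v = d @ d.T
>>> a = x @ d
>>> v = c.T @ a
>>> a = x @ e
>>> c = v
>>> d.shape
(13, 29)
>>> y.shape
(3, 13)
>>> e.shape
(13, 13)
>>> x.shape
(3, 13)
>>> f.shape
(29, 23)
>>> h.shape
(13,)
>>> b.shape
(13,)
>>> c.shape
(13, 29)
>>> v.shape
(13, 29)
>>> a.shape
(3, 13)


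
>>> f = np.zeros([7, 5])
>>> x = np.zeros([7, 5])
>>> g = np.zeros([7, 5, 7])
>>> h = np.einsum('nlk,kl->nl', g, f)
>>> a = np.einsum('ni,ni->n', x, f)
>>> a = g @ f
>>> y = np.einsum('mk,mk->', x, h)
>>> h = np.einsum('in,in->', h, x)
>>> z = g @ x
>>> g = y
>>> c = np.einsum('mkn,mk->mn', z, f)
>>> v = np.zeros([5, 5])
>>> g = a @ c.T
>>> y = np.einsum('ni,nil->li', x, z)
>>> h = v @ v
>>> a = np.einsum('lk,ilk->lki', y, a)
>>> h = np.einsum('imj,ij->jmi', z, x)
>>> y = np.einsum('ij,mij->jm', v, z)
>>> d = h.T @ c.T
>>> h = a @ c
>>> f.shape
(7, 5)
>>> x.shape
(7, 5)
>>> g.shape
(7, 5, 7)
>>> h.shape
(5, 5, 5)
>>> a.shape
(5, 5, 7)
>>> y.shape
(5, 7)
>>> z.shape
(7, 5, 5)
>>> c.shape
(7, 5)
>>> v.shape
(5, 5)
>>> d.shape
(7, 5, 7)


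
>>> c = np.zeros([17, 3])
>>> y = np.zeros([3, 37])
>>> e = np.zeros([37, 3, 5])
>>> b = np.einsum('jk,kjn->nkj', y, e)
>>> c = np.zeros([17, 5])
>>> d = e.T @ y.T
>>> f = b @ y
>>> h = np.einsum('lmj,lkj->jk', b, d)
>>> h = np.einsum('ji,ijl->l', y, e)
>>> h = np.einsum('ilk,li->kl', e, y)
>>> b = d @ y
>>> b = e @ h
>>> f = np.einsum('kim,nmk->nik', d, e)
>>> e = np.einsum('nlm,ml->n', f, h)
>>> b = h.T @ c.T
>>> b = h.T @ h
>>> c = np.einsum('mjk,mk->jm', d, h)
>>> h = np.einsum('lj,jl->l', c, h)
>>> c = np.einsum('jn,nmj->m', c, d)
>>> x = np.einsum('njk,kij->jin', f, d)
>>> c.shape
(3,)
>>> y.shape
(3, 37)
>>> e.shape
(37,)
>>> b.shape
(3, 3)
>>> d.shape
(5, 3, 3)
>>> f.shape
(37, 3, 5)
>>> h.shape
(3,)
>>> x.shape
(3, 3, 37)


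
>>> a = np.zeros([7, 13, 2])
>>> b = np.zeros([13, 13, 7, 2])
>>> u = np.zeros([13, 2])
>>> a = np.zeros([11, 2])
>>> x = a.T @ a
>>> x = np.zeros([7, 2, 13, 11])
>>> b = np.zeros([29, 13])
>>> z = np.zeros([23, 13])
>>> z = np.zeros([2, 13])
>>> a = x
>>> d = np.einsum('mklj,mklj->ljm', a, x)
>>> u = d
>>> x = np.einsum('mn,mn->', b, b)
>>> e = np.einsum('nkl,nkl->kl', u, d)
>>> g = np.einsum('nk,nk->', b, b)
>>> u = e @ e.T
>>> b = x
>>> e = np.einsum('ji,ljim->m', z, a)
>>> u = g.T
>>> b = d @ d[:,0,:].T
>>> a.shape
(7, 2, 13, 11)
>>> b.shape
(13, 11, 13)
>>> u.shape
()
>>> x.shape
()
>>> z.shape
(2, 13)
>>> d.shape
(13, 11, 7)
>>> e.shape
(11,)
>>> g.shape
()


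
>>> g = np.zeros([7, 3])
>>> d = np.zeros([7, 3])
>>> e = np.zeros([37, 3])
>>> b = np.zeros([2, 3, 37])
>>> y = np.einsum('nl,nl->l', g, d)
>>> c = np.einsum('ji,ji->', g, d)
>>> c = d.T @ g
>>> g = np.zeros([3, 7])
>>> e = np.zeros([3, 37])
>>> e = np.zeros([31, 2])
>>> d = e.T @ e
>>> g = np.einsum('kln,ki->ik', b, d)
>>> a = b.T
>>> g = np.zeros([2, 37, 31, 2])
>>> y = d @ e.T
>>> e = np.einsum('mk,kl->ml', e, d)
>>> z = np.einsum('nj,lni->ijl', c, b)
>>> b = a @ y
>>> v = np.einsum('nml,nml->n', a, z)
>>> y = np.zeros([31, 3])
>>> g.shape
(2, 37, 31, 2)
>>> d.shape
(2, 2)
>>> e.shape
(31, 2)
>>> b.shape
(37, 3, 31)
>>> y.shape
(31, 3)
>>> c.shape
(3, 3)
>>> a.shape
(37, 3, 2)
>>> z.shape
(37, 3, 2)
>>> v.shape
(37,)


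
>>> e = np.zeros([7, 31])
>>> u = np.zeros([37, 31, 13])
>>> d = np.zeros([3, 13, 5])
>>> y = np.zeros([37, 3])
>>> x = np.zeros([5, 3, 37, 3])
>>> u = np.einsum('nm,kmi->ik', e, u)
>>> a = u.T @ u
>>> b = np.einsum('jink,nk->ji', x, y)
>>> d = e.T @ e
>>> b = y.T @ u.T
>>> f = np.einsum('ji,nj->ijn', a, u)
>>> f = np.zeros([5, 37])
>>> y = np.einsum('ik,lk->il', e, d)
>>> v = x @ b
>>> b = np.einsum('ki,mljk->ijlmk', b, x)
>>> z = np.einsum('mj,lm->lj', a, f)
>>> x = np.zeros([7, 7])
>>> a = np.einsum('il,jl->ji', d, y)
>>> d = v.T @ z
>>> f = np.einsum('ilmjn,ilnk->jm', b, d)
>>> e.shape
(7, 31)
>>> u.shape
(13, 37)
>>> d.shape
(13, 37, 3, 37)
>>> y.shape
(7, 31)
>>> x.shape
(7, 7)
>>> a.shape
(7, 31)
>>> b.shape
(13, 37, 3, 5, 3)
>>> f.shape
(5, 3)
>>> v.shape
(5, 3, 37, 13)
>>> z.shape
(5, 37)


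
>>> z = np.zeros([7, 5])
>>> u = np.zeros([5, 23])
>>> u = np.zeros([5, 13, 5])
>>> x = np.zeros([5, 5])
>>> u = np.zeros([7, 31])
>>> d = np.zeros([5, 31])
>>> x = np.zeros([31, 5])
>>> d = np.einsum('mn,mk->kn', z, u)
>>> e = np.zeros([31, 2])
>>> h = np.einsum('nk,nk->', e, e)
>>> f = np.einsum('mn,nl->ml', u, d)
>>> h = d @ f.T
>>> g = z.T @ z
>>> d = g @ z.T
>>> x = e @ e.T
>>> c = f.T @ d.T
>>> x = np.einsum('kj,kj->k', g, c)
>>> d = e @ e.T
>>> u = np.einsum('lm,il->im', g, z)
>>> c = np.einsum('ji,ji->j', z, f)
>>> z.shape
(7, 5)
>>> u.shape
(7, 5)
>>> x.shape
(5,)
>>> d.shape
(31, 31)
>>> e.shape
(31, 2)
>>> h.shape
(31, 7)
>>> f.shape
(7, 5)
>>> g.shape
(5, 5)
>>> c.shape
(7,)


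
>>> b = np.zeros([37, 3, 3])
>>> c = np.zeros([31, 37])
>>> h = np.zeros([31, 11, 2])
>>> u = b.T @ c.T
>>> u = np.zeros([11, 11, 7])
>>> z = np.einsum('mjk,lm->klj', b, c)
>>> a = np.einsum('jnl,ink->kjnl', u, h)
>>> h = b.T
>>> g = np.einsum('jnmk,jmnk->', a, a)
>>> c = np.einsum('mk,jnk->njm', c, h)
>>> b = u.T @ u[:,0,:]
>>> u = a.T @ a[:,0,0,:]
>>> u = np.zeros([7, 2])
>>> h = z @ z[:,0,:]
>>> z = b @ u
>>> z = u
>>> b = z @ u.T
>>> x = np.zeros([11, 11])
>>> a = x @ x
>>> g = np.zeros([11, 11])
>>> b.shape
(7, 7)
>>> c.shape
(3, 3, 31)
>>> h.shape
(3, 31, 3)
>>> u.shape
(7, 2)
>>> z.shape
(7, 2)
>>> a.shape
(11, 11)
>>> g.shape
(11, 11)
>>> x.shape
(11, 11)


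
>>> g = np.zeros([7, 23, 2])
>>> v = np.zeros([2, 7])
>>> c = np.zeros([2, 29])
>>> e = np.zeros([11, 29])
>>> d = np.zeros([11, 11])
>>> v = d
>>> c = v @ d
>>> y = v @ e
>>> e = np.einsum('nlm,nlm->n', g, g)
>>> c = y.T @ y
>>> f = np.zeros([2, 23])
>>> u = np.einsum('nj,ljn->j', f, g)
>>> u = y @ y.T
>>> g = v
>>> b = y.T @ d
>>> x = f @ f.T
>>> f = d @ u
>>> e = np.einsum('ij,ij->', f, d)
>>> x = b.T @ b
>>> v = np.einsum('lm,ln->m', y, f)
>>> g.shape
(11, 11)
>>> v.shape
(29,)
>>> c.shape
(29, 29)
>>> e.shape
()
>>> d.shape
(11, 11)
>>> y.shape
(11, 29)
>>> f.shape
(11, 11)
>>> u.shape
(11, 11)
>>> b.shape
(29, 11)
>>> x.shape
(11, 11)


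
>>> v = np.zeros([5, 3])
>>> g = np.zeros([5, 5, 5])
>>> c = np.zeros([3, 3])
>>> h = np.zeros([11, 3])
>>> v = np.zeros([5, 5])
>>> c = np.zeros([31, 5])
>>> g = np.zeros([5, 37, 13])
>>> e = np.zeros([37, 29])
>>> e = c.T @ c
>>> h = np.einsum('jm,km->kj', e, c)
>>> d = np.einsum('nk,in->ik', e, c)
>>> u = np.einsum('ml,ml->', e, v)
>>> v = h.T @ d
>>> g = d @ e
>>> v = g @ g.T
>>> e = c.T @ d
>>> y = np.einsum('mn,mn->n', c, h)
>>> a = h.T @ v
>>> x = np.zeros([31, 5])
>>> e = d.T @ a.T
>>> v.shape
(31, 31)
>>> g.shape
(31, 5)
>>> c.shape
(31, 5)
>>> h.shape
(31, 5)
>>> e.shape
(5, 5)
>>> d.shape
(31, 5)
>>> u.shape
()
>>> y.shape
(5,)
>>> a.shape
(5, 31)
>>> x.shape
(31, 5)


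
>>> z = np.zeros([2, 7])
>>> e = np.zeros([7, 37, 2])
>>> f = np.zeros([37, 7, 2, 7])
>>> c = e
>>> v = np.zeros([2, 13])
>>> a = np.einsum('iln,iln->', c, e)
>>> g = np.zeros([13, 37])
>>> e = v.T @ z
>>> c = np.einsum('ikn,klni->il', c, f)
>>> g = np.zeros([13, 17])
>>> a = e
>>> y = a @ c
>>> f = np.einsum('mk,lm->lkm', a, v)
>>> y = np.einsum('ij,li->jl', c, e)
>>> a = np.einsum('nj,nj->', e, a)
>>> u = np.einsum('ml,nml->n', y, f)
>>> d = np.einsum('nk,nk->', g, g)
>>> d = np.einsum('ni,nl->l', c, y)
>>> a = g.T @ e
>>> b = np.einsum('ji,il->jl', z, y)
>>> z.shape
(2, 7)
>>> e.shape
(13, 7)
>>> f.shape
(2, 7, 13)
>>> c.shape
(7, 7)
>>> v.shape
(2, 13)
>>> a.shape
(17, 7)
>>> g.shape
(13, 17)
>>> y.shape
(7, 13)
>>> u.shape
(2,)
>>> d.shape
(13,)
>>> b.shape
(2, 13)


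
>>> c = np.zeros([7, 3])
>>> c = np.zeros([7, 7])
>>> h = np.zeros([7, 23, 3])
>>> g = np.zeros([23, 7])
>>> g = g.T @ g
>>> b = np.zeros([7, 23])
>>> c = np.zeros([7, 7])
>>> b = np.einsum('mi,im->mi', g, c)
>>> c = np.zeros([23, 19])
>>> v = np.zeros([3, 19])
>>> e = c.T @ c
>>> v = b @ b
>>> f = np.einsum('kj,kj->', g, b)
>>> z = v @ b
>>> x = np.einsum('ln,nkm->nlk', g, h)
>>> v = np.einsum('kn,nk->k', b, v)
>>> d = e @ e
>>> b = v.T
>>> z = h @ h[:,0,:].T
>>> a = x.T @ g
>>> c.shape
(23, 19)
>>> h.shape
(7, 23, 3)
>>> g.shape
(7, 7)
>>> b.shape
(7,)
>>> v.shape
(7,)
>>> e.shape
(19, 19)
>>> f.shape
()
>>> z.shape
(7, 23, 7)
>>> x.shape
(7, 7, 23)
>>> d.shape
(19, 19)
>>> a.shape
(23, 7, 7)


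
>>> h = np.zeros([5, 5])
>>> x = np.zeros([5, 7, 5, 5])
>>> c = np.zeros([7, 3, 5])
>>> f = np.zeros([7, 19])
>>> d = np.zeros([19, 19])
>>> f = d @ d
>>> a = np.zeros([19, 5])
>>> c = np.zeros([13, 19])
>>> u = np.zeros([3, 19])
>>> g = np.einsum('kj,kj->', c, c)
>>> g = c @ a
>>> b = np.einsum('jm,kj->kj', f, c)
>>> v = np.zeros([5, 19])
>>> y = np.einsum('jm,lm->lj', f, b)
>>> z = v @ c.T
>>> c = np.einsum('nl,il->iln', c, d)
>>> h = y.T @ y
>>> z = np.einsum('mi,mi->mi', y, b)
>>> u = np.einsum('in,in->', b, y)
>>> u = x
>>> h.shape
(19, 19)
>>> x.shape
(5, 7, 5, 5)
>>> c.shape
(19, 19, 13)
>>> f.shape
(19, 19)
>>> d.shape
(19, 19)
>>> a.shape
(19, 5)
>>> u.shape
(5, 7, 5, 5)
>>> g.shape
(13, 5)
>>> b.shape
(13, 19)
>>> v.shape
(5, 19)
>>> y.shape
(13, 19)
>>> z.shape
(13, 19)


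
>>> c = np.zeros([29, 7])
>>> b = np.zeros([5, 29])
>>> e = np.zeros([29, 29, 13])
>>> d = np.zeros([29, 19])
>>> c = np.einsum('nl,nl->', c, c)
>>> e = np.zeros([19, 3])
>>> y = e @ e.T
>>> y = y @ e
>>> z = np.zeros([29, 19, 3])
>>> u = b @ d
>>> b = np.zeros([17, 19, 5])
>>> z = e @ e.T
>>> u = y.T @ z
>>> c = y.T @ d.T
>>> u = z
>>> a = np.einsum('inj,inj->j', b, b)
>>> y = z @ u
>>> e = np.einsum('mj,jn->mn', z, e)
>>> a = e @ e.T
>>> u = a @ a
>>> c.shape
(3, 29)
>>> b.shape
(17, 19, 5)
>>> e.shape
(19, 3)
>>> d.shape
(29, 19)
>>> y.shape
(19, 19)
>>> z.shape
(19, 19)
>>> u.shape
(19, 19)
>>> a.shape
(19, 19)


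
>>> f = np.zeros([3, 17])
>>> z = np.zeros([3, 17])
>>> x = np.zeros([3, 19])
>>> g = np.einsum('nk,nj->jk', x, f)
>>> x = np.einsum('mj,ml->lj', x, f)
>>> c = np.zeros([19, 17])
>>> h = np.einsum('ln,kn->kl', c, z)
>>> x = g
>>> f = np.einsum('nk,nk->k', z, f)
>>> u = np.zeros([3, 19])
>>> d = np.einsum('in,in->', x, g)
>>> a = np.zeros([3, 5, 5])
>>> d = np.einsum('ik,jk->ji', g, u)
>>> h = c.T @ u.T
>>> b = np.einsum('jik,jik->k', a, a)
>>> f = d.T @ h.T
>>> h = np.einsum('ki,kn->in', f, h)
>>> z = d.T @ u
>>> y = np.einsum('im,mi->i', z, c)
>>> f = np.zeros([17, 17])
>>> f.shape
(17, 17)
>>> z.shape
(17, 19)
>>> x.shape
(17, 19)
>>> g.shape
(17, 19)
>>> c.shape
(19, 17)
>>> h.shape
(17, 3)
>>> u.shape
(3, 19)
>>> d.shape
(3, 17)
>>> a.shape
(3, 5, 5)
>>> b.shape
(5,)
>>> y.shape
(17,)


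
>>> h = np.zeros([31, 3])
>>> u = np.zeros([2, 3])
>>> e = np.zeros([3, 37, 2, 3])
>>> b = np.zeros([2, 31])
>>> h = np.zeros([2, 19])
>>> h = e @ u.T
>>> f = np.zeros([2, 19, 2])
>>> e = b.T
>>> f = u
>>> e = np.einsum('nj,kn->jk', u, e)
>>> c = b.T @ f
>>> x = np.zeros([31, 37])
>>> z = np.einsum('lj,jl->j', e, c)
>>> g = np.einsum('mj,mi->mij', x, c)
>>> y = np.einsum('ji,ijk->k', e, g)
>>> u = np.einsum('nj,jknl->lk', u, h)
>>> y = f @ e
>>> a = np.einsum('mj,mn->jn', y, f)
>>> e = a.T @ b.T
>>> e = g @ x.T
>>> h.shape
(3, 37, 2, 2)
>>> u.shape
(2, 37)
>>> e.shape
(31, 3, 31)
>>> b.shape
(2, 31)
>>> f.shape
(2, 3)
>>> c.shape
(31, 3)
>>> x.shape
(31, 37)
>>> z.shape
(31,)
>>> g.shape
(31, 3, 37)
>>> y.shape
(2, 31)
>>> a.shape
(31, 3)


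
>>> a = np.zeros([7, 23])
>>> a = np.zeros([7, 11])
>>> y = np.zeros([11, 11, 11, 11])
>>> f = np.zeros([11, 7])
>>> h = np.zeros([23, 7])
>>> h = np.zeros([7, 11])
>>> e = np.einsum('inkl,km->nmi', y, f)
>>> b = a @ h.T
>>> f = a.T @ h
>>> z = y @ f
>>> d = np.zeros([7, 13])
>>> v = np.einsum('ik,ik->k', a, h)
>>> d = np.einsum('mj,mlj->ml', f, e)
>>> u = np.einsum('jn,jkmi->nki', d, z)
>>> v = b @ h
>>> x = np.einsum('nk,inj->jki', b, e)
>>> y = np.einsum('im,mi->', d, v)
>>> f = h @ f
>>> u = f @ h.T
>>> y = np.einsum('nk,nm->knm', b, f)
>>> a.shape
(7, 11)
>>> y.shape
(7, 7, 11)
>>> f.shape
(7, 11)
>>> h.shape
(7, 11)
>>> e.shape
(11, 7, 11)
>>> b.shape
(7, 7)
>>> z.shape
(11, 11, 11, 11)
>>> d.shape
(11, 7)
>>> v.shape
(7, 11)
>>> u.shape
(7, 7)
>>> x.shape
(11, 7, 11)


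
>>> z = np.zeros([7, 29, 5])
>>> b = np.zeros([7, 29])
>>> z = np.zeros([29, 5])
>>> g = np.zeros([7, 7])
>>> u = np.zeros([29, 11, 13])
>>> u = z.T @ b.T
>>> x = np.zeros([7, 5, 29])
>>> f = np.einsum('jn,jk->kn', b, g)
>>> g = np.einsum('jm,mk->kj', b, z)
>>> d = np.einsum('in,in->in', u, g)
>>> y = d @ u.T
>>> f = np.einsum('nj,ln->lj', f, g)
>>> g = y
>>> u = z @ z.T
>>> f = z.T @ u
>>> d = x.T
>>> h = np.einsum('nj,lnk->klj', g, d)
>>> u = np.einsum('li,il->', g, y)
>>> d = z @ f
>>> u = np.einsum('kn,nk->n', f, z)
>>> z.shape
(29, 5)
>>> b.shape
(7, 29)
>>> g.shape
(5, 5)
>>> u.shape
(29,)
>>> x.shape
(7, 5, 29)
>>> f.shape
(5, 29)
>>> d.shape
(29, 29)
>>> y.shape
(5, 5)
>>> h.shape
(7, 29, 5)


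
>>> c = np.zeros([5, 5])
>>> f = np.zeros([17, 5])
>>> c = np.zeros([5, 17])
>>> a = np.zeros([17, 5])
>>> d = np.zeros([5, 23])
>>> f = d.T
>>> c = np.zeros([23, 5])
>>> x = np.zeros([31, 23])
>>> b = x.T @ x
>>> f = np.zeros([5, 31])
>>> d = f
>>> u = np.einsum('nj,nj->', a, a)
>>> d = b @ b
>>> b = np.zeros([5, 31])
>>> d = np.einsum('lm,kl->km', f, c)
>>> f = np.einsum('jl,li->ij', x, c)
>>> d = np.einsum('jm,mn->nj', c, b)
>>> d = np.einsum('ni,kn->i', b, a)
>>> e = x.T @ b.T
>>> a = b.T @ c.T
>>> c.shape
(23, 5)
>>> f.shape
(5, 31)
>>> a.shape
(31, 23)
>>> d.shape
(31,)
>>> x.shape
(31, 23)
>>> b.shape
(5, 31)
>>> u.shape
()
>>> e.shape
(23, 5)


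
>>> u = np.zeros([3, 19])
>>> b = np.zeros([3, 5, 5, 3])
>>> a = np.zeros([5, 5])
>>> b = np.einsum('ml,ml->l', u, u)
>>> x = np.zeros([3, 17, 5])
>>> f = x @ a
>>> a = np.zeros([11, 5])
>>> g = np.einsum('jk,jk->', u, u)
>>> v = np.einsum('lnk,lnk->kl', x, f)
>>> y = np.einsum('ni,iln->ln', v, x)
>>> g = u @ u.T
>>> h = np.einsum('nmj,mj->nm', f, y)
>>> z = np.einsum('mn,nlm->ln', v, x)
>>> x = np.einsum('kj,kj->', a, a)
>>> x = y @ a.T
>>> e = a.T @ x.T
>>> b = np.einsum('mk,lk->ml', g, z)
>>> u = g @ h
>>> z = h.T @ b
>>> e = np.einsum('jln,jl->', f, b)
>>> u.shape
(3, 17)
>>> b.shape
(3, 17)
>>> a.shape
(11, 5)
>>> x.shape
(17, 11)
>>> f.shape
(3, 17, 5)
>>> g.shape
(3, 3)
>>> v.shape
(5, 3)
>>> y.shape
(17, 5)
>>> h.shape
(3, 17)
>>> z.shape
(17, 17)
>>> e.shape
()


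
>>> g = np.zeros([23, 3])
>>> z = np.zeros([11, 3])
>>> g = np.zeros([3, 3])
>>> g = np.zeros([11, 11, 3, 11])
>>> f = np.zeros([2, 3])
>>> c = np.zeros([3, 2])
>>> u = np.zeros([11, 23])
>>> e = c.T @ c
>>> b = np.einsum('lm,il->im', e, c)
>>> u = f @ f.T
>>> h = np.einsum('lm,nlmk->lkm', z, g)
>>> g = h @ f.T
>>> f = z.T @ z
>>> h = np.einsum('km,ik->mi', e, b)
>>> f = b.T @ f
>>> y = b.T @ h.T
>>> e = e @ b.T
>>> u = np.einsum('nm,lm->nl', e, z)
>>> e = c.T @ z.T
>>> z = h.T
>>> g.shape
(11, 11, 2)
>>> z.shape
(3, 2)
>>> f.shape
(2, 3)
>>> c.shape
(3, 2)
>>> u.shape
(2, 11)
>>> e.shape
(2, 11)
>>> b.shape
(3, 2)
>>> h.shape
(2, 3)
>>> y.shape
(2, 2)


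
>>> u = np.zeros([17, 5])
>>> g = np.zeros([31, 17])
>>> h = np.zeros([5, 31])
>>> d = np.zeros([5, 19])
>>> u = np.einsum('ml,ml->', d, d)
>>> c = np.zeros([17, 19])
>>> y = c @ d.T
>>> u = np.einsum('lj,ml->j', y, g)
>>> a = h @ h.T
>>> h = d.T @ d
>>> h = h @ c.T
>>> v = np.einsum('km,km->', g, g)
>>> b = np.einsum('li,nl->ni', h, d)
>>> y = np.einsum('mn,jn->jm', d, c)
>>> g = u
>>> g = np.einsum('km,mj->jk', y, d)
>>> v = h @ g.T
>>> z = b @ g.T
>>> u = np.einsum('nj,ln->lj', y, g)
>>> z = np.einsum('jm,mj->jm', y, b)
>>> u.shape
(19, 5)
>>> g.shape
(19, 17)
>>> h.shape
(19, 17)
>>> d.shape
(5, 19)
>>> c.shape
(17, 19)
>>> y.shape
(17, 5)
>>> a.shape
(5, 5)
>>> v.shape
(19, 19)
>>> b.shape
(5, 17)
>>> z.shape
(17, 5)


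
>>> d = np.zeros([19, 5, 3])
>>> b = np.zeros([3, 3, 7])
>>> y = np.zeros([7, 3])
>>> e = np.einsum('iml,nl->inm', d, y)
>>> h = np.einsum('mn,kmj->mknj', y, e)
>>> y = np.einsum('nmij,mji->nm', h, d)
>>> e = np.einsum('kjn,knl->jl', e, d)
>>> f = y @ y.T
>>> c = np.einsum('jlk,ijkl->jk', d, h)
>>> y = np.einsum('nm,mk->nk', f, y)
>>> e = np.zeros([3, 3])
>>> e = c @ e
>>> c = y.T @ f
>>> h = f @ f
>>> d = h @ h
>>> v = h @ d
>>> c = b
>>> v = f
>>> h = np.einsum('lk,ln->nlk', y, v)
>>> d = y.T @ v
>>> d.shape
(19, 7)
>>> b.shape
(3, 3, 7)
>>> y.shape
(7, 19)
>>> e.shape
(19, 3)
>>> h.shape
(7, 7, 19)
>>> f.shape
(7, 7)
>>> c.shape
(3, 3, 7)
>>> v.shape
(7, 7)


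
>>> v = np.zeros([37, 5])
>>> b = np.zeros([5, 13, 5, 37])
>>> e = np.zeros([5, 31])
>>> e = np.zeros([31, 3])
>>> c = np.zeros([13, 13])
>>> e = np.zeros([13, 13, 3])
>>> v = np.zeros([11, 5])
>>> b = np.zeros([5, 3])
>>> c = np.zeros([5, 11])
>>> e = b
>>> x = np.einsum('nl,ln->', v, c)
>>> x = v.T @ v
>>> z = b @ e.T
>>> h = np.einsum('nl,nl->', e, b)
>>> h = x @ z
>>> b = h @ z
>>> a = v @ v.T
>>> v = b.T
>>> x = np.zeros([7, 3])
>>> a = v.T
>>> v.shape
(5, 5)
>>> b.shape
(5, 5)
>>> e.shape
(5, 3)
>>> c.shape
(5, 11)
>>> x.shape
(7, 3)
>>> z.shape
(5, 5)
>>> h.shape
(5, 5)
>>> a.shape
(5, 5)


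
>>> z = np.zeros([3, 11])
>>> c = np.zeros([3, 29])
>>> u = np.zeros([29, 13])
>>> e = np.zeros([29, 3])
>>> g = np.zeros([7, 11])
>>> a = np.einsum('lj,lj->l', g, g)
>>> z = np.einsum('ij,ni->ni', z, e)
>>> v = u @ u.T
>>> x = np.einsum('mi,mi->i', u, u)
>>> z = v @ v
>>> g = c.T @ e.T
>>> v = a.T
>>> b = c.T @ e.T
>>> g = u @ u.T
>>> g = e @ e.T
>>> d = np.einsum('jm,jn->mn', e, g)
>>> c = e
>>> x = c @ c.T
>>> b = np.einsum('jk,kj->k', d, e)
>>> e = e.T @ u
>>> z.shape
(29, 29)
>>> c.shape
(29, 3)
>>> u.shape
(29, 13)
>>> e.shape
(3, 13)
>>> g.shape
(29, 29)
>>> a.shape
(7,)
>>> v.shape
(7,)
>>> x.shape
(29, 29)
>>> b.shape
(29,)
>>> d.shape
(3, 29)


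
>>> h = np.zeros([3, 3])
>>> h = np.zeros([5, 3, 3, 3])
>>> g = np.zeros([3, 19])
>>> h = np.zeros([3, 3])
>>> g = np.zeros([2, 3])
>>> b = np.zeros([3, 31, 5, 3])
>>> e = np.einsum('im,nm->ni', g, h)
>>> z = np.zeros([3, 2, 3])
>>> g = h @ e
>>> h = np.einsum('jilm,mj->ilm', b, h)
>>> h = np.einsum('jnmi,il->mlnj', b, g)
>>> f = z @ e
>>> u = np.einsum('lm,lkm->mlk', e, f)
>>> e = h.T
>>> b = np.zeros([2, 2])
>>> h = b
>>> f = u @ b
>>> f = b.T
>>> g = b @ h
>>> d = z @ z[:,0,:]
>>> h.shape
(2, 2)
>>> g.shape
(2, 2)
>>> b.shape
(2, 2)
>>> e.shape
(3, 31, 2, 5)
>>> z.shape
(3, 2, 3)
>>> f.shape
(2, 2)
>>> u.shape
(2, 3, 2)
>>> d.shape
(3, 2, 3)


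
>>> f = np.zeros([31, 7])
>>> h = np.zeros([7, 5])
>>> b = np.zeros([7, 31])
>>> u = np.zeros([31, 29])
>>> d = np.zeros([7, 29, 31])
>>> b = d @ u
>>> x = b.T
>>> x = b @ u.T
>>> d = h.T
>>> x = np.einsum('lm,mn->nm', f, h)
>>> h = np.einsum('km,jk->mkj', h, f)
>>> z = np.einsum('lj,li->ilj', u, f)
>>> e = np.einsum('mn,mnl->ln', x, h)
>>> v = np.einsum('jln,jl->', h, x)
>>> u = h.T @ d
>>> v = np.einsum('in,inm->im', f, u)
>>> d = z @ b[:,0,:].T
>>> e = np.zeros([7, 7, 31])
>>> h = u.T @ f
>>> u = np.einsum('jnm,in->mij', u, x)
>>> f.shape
(31, 7)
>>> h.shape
(7, 7, 7)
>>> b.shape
(7, 29, 29)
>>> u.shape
(7, 5, 31)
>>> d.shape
(7, 31, 7)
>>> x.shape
(5, 7)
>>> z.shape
(7, 31, 29)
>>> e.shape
(7, 7, 31)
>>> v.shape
(31, 7)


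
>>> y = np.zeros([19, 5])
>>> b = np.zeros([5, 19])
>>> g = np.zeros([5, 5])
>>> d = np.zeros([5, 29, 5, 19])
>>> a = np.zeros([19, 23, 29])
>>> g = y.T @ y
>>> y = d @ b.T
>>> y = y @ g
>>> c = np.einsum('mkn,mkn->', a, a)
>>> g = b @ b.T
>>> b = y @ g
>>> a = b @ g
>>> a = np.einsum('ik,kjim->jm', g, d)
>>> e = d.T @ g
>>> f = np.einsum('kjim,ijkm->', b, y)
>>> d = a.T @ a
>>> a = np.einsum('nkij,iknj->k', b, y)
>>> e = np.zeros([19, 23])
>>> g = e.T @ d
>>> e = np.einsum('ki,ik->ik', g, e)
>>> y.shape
(5, 29, 5, 5)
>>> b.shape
(5, 29, 5, 5)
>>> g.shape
(23, 19)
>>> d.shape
(19, 19)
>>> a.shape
(29,)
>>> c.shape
()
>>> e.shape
(19, 23)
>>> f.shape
()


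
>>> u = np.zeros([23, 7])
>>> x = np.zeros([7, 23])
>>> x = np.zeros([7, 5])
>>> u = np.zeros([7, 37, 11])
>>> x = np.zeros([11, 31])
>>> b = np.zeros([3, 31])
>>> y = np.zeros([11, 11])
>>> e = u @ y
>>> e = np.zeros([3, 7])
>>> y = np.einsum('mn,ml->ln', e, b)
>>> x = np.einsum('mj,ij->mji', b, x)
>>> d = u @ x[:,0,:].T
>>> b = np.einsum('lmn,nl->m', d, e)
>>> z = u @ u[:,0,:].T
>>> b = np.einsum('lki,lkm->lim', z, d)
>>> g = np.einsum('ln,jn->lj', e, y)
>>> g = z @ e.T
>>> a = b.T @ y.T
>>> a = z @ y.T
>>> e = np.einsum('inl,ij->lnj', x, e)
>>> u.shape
(7, 37, 11)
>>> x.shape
(3, 31, 11)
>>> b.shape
(7, 7, 3)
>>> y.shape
(31, 7)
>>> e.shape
(11, 31, 7)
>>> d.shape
(7, 37, 3)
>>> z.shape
(7, 37, 7)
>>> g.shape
(7, 37, 3)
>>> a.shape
(7, 37, 31)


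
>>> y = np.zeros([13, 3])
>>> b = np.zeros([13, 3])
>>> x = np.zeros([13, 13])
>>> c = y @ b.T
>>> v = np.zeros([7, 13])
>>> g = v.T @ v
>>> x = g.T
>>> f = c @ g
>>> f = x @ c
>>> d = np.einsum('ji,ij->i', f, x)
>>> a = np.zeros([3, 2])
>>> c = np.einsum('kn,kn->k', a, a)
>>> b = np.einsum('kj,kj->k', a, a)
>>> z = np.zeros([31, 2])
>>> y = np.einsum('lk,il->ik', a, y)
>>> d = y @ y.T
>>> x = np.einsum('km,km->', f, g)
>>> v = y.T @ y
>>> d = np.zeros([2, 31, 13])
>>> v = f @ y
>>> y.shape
(13, 2)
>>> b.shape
(3,)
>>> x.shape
()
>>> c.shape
(3,)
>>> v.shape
(13, 2)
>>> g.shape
(13, 13)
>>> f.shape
(13, 13)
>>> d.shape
(2, 31, 13)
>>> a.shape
(3, 2)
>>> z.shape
(31, 2)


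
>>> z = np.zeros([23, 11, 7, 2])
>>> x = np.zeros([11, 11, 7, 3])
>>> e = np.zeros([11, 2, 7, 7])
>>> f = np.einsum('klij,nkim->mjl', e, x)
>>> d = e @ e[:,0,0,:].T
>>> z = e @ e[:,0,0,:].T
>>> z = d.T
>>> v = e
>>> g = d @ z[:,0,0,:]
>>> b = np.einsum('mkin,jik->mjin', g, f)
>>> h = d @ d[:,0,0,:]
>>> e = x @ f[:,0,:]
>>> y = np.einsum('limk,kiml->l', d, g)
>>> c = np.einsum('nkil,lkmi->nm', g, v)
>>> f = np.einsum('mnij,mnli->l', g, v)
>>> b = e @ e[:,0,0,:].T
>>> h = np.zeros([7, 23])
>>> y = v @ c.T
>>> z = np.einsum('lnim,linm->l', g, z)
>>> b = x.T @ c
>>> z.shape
(11,)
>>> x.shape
(11, 11, 7, 3)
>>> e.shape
(11, 11, 7, 2)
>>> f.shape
(7,)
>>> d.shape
(11, 2, 7, 11)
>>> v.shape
(11, 2, 7, 7)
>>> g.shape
(11, 2, 7, 11)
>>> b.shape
(3, 7, 11, 7)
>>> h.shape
(7, 23)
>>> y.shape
(11, 2, 7, 11)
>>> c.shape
(11, 7)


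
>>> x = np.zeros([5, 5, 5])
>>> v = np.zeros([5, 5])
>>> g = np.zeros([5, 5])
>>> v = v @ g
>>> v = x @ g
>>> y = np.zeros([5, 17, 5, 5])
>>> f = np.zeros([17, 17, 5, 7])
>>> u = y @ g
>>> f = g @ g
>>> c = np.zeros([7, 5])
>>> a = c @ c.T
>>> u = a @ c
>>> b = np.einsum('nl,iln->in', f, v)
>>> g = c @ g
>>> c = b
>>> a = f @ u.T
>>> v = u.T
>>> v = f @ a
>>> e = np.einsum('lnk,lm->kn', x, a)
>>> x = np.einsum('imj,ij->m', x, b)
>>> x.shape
(5,)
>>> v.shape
(5, 7)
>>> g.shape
(7, 5)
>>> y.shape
(5, 17, 5, 5)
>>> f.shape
(5, 5)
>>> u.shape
(7, 5)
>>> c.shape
(5, 5)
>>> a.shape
(5, 7)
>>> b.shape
(5, 5)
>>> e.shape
(5, 5)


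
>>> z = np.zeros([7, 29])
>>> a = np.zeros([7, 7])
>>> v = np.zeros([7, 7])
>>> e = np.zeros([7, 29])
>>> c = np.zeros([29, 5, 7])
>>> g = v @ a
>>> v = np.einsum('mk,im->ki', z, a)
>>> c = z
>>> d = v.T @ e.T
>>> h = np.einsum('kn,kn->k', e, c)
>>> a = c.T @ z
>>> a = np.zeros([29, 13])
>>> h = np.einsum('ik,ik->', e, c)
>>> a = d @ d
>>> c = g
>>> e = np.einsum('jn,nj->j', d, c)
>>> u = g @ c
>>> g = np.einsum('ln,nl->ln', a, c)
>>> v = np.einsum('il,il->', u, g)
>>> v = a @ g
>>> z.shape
(7, 29)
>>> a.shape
(7, 7)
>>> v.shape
(7, 7)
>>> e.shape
(7,)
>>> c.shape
(7, 7)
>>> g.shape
(7, 7)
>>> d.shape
(7, 7)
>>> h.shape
()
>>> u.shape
(7, 7)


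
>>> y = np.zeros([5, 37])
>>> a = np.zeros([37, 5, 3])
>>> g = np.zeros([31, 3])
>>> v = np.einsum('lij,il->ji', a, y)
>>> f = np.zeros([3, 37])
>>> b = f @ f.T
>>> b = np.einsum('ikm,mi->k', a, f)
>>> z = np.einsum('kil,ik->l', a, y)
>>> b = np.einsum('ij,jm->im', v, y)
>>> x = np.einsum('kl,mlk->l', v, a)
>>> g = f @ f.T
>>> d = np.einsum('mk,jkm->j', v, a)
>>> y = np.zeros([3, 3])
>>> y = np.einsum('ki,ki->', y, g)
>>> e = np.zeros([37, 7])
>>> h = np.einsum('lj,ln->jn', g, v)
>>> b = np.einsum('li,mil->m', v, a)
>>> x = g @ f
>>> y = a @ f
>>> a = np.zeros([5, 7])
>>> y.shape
(37, 5, 37)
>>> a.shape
(5, 7)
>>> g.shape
(3, 3)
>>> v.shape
(3, 5)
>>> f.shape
(3, 37)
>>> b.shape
(37,)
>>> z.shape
(3,)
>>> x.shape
(3, 37)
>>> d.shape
(37,)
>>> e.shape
(37, 7)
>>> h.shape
(3, 5)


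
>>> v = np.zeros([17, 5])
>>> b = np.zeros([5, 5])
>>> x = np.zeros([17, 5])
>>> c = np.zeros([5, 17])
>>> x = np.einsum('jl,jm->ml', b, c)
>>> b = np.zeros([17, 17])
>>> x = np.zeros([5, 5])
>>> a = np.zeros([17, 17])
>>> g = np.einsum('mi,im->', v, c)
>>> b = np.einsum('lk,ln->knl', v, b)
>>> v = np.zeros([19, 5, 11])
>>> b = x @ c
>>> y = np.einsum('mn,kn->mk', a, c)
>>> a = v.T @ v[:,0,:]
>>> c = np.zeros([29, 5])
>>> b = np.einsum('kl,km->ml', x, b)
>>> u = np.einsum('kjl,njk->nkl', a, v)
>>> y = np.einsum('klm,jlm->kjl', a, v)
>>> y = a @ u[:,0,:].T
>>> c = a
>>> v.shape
(19, 5, 11)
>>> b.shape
(17, 5)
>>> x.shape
(5, 5)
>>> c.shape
(11, 5, 11)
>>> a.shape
(11, 5, 11)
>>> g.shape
()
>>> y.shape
(11, 5, 19)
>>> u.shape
(19, 11, 11)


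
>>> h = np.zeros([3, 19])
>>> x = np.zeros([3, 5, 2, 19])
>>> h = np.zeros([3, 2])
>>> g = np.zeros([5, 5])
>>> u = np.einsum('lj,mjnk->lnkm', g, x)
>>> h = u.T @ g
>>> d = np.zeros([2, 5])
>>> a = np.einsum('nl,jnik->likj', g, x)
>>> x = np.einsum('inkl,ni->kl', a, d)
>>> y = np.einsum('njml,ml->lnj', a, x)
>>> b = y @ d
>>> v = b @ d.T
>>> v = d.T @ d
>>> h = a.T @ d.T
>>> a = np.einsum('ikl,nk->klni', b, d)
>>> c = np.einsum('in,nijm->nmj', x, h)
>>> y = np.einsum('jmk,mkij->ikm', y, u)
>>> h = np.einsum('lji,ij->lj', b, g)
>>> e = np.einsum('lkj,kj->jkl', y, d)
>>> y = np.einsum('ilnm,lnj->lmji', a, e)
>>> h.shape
(3, 5)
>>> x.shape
(19, 3)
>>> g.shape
(5, 5)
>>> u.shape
(5, 2, 19, 3)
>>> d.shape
(2, 5)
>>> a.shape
(5, 5, 2, 3)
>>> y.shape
(5, 3, 19, 5)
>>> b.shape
(3, 5, 5)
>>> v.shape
(5, 5)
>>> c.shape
(3, 2, 2)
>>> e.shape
(5, 2, 19)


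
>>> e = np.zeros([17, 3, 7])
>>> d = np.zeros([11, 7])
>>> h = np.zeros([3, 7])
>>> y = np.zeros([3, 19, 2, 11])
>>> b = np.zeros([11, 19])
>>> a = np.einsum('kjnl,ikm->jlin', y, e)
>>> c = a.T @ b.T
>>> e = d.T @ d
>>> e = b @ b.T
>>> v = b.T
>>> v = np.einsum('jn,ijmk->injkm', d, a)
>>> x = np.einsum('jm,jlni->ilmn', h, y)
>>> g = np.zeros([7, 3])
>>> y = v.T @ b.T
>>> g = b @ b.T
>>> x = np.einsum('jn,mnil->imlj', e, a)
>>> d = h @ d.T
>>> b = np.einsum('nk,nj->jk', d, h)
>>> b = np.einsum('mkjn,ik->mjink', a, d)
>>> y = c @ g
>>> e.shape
(11, 11)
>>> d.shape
(3, 11)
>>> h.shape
(3, 7)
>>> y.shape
(2, 17, 11, 11)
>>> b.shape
(19, 17, 3, 2, 11)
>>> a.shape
(19, 11, 17, 2)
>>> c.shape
(2, 17, 11, 11)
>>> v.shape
(19, 7, 11, 2, 17)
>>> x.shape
(17, 19, 2, 11)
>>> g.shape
(11, 11)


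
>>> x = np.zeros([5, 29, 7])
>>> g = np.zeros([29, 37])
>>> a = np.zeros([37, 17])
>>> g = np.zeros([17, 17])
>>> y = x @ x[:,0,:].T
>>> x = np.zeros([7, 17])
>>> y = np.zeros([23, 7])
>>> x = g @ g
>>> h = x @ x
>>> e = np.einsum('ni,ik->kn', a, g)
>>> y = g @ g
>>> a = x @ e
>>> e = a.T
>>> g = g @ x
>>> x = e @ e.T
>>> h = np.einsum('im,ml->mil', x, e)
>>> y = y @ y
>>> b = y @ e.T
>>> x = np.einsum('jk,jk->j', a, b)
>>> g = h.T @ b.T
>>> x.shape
(17,)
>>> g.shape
(17, 37, 17)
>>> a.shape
(17, 37)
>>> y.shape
(17, 17)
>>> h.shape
(37, 37, 17)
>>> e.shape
(37, 17)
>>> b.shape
(17, 37)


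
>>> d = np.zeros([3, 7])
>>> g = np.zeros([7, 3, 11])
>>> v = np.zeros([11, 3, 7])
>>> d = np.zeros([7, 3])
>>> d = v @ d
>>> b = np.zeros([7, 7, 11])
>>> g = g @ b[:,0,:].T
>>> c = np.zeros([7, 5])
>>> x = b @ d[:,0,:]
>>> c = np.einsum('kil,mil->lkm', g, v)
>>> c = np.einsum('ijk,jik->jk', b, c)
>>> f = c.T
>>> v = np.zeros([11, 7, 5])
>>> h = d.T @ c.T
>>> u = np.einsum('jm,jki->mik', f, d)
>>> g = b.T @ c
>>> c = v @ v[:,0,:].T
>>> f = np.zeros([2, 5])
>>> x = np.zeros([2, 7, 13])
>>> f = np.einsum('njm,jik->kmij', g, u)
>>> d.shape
(11, 3, 3)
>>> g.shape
(11, 7, 11)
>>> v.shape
(11, 7, 5)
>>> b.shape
(7, 7, 11)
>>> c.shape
(11, 7, 11)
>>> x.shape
(2, 7, 13)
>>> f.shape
(3, 11, 3, 7)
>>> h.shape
(3, 3, 7)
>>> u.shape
(7, 3, 3)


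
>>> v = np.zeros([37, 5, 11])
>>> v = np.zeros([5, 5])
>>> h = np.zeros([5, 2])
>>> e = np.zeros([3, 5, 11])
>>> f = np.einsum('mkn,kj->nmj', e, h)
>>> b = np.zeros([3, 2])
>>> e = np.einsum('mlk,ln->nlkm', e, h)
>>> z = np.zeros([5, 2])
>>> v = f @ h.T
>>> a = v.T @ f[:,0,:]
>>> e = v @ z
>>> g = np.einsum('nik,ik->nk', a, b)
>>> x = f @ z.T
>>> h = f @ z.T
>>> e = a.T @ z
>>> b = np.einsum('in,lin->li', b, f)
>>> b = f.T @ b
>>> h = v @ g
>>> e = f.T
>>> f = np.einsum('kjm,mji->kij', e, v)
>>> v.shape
(11, 3, 5)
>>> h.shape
(11, 3, 2)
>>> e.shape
(2, 3, 11)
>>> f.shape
(2, 5, 3)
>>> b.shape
(2, 3, 3)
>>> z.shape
(5, 2)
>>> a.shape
(5, 3, 2)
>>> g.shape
(5, 2)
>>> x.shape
(11, 3, 5)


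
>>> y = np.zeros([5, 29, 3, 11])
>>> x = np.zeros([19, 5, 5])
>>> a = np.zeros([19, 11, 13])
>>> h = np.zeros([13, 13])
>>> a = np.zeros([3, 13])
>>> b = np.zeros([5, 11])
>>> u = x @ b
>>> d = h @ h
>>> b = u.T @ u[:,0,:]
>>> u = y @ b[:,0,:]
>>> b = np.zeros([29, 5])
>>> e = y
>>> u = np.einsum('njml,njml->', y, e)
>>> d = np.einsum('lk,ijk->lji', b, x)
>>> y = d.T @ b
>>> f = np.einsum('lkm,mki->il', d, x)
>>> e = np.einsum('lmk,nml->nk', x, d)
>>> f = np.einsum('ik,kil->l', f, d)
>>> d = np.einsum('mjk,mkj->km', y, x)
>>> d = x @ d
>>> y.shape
(19, 5, 5)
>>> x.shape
(19, 5, 5)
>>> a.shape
(3, 13)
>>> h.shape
(13, 13)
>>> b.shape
(29, 5)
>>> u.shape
()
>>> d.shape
(19, 5, 19)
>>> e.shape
(29, 5)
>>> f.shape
(19,)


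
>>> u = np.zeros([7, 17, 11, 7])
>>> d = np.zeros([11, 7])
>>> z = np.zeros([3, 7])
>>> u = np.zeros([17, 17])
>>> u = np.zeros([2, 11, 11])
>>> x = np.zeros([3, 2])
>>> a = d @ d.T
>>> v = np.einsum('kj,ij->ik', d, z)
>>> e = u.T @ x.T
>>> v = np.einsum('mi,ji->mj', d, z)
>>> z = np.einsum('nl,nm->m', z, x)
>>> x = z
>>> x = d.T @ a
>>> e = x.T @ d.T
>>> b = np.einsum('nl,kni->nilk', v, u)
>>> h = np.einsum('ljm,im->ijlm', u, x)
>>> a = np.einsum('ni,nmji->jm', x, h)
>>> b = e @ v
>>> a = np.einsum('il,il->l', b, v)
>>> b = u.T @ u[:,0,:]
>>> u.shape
(2, 11, 11)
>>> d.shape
(11, 7)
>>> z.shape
(2,)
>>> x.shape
(7, 11)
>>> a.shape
(3,)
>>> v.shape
(11, 3)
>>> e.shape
(11, 11)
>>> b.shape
(11, 11, 11)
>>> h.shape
(7, 11, 2, 11)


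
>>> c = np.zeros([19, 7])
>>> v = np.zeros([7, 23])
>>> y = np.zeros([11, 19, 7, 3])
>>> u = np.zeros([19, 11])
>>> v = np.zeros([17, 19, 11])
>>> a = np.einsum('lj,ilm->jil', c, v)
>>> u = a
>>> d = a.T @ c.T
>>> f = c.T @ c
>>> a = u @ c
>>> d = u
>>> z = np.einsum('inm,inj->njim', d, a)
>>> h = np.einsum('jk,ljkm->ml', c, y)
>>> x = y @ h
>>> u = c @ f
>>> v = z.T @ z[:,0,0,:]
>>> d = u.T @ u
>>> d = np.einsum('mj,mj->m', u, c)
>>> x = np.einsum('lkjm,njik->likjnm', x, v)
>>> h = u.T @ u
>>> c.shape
(19, 7)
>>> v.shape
(19, 7, 7, 19)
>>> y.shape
(11, 19, 7, 3)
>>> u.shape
(19, 7)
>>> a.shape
(7, 17, 7)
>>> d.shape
(19,)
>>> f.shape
(7, 7)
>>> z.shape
(17, 7, 7, 19)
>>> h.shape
(7, 7)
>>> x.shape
(11, 7, 19, 7, 19, 11)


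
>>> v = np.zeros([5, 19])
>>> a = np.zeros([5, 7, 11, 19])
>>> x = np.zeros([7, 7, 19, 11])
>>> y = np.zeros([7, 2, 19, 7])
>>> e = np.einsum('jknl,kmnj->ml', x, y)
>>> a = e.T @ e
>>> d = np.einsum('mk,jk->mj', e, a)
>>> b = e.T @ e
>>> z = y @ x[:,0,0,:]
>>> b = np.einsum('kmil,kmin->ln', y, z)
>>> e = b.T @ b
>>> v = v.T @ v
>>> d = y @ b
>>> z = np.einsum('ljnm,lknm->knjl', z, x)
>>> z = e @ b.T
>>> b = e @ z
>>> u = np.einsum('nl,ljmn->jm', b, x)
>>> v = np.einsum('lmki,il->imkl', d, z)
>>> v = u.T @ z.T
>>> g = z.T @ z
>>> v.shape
(19, 11)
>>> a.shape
(11, 11)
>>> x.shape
(7, 7, 19, 11)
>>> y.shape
(7, 2, 19, 7)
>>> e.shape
(11, 11)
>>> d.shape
(7, 2, 19, 11)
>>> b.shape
(11, 7)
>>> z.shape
(11, 7)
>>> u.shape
(7, 19)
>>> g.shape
(7, 7)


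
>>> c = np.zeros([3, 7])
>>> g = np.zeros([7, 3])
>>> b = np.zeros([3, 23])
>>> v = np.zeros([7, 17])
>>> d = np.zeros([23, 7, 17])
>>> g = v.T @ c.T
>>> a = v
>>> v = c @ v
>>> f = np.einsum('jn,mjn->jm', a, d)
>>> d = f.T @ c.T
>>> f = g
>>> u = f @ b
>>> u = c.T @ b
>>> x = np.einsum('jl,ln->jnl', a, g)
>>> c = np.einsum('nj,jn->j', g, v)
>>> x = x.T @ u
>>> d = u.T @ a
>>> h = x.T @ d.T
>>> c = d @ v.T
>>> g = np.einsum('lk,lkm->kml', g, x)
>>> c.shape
(23, 3)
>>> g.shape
(3, 23, 17)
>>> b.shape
(3, 23)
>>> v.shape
(3, 17)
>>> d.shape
(23, 17)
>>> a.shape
(7, 17)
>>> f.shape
(17, 3)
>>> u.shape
(7, 23)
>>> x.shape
(17, 3, 23)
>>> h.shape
(23, 3, 23)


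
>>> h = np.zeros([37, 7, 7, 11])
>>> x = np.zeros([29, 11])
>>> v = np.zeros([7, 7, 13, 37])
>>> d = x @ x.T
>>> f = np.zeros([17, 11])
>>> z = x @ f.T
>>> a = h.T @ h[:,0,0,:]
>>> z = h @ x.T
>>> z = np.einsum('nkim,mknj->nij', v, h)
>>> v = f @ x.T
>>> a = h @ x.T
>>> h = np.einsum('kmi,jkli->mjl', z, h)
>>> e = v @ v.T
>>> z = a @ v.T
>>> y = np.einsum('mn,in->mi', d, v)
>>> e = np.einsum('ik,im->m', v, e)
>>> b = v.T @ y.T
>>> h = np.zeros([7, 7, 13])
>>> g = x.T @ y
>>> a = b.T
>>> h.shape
(7, 7, 13)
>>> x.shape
(29, 11)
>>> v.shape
(17, 29)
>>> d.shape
(29, 29)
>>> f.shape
(17, 11)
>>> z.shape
(37, 7, 7, 17)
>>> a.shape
(29, 29)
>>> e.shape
(17,)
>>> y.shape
(29, 17)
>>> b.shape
(29, 29)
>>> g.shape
(11, 17)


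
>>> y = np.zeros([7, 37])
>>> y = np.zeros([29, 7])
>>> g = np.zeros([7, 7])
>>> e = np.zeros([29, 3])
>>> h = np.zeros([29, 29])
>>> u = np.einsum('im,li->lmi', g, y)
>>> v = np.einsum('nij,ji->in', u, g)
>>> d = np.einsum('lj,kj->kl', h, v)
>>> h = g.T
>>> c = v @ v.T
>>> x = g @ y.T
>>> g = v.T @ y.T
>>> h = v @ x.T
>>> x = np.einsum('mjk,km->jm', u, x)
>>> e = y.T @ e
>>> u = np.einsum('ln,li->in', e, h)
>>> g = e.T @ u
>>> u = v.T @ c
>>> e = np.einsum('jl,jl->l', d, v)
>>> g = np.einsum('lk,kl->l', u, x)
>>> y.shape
(29, 7)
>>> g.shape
(29,)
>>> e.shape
(29,)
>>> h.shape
(7, 7)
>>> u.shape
(29, 7)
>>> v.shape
(7, 29)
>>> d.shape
(7, 29)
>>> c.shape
(7, 7)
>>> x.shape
(7, 29)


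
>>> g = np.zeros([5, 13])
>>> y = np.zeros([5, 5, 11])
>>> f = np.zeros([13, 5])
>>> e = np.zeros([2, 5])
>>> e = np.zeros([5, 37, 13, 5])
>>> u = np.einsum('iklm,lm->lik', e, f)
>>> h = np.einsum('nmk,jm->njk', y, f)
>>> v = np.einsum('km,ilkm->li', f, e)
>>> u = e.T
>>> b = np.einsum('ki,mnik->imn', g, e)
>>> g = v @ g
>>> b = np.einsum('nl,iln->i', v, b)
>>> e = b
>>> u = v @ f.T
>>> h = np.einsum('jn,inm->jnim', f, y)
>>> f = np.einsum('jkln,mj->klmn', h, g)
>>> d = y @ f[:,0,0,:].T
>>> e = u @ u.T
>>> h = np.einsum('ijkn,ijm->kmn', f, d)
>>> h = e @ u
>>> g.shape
(37, 13)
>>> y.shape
(5, 5, 11)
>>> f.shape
(5, 5, 37, 11)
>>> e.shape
(37, 37)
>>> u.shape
(37, 13)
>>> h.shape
(37, 13)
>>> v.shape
(37, 5)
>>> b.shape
(13,)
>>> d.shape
(5, 5, 5)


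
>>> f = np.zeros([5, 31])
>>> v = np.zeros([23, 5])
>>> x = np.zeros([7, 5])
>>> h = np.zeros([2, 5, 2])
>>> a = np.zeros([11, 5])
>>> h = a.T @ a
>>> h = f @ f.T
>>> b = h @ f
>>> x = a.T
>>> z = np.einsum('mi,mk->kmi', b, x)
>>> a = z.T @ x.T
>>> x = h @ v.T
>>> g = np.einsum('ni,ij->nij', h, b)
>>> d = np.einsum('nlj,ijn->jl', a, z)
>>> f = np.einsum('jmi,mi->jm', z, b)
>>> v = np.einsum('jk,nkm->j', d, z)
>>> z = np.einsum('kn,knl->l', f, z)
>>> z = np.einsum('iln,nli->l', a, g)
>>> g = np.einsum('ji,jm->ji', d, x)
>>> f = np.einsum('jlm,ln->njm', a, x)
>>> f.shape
(23, 31, 5)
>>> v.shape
(5,)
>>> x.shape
(5, 23)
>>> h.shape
(5, 5)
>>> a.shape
(31, 5, 5)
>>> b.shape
(5, 31)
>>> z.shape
(5,)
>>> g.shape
(5, 5)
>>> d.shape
(5, 5)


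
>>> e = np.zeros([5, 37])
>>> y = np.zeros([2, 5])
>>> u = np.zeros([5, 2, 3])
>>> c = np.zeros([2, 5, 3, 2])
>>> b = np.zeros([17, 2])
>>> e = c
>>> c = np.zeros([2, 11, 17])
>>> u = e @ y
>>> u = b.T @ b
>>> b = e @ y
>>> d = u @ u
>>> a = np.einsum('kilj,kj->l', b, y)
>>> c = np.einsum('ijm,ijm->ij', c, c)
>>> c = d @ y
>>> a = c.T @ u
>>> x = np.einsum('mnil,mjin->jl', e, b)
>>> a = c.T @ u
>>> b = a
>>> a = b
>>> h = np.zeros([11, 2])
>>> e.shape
(2, 5, 3, 2)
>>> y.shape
(2, 5)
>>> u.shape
(2, 2)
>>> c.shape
(2, 5)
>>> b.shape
(5, 2)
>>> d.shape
(2, 2)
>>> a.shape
(5, 2)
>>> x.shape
(5, 2)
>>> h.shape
(11, 2)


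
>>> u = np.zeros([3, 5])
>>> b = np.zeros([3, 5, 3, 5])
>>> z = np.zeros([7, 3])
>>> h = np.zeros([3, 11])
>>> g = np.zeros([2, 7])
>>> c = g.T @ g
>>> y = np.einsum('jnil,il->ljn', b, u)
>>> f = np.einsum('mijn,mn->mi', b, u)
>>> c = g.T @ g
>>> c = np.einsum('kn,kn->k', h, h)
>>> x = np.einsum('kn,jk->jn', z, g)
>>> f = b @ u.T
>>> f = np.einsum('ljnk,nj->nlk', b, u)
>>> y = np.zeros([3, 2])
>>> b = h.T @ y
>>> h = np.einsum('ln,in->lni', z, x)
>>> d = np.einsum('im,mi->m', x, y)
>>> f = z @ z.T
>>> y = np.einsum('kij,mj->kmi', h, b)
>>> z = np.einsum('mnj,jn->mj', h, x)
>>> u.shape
(3, 5)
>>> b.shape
(11, 2)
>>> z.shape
(7, 2)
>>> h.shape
(7, 3, 2)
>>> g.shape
(2, 7)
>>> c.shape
(3,)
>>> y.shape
(7, 11, 3)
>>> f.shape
(7, 7)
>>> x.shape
(2, 3)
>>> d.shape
(3,)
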